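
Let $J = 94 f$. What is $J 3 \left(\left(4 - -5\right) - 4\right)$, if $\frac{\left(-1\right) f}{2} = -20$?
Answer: $56400$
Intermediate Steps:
$f = 40$ ($f = \left(-2\right) \left(-20\right) = 40$)
$J = 3760$ ($J = 94 \cdot 40 = 3760$)
$J 3 \left(\left(4 - -5\right) - 4\right) = 3760 \cdot 3 \left(\left(4 - -5\right) - 4\right) = 3760 \cdot 3 \left(\left(4 + 5\right) - 4\right) = 3760 \cdot 3 \left(9 - 4\right) = 3760 \cdot 3 \cdot 5 = 3760 \cdot 15 = 56400$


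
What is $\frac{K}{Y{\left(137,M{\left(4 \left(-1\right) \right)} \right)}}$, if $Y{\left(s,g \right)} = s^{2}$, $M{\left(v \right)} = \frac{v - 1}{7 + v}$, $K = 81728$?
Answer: $\frac{81728}{18769} \approx 4.3544$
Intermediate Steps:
$M{\left(v \right)} = \frac{-1 + v}{7 + v}$
$\frac{K}{Y{\left(137,M{\left(4 \left(-1\right) \right)} \right)}} = \frac{81728}{137^{2}} = \frac{81728}{18769}$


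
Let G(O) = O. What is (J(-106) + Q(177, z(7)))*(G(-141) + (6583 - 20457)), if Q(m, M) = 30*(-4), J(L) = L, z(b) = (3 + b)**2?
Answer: 3167390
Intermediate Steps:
Q(m, M) = -120
(J(-106) + Q(177, z(7)))*(G(-141) + (6583 - 20457)) = (-106 - 120)*(-141 + (6583 - 20457)) = -226*(-141 - 13874) = -226*(-14015) = 3167390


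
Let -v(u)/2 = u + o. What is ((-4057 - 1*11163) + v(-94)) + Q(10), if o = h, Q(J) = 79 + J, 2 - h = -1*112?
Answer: -15171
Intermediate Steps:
h = 114 (h = 2 - (-1)*112 = 2 - 1*(-112) = 2 + 112 = 114)
o = 114
v(u) = -228 - 2*u (v(u) = -2*(u + 114) = -2*(114 + u) = -228 - 2*u)
((-4057 - 1*11163) + v(-94)) + Q(10) = ((-4057 - 1*11163) + (-228 - 2*(-94))) + (79 + 10) = ((-4057 - 11163) + (-228 + 188)) + 89 = (-15220 - 40) + 89 = -15260 + 89 = -15171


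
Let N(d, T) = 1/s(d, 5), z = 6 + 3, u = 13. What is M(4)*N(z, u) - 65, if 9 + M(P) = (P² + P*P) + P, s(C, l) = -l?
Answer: -352/5 ≈ -70.400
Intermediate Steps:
z = 9
N(d, T) = -⅕ (N(d, T) = 1/(-1*5) = 1/(-5) = -⅕)
M(P) = -9 + P + 2*P² (M(P) = -9 + ((P² + P*P) + P) = -9 + ((P² + P²) + P) = -9 + (2*P² + P) = -9 + (P + 2*P²) = -9 + P + 2*P²)
M(4)*N(z, u) - 65 = (-9 + 4 + 2*4²)*(-⅕) - 65 = (-9 + 4 + 2*16)*(-⅕) - 65 = (-9 + 4 + 32)*(-⅕) - 65 = 27*(-⅕) - 65 = -27/5 - 65 = -352/5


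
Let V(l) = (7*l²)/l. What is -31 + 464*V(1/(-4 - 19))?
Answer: -3961/23 ≈ -172.22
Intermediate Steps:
V(l) = 7*l
-31 + 464*V(1/(-4 - 19)) = -31 + 464*(7/(-4 - 19)) = -31 + 464*(7/(-23)) = -31 + 464*(7*(-1/23)) = -31 + 464*(-7/23) = -31 - 3248/23 = -3961/23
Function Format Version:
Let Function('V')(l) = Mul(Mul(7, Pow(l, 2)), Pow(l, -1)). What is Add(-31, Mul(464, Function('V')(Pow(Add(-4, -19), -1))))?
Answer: Rational(-3961, 23) ≈ -172.22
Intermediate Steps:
Function('V')(l) = Mul(7, l)
Add(-31, Mul(464, Function('V')(Pow(Add(-4, -19), -1)))) = Add(-31, Mul(464, Mul(7, Pow(Add(-4, -19), -1)))) = Add(-31, Mul(464, Mul(7, Pow(-23, -1)))) = Add(-31, Mul(464, Mul(7, Rational(-1, 23)))) = Add(-31, Mul(464, Rational(-7, 23))) = Add(-31, Rational(-3248, 23)) = Rational(-3961, 23)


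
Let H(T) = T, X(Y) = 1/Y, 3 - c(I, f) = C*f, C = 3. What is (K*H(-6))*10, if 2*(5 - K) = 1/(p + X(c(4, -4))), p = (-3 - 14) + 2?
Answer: -33825/112 ≈ -302.01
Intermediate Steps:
c(I, f) = 3 - 3*f
p = -15 (p = -17 + 2 = -15)
K = 2255/448 (K = 5 - 1/(2*(-15 + 1/(3 - 3*(-4)))) = 5 - 1/(2*(-15 + 1/(3 + 12))) = 5 - 1/(2*(-15 + 1/15)) = 5 - 1/(2*(-224/15)) = 5 - ½*(-15/224) = 5 + 15/448 = 2255/448 ≈ 5.0335)
(K*H(-6))*10 = ((2255/448)*(-6))*10 = -6765/224*10 = -33825/112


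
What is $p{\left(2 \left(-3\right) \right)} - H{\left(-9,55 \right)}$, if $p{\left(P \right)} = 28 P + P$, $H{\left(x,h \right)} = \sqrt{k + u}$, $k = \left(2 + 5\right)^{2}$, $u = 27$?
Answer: $-174 - 2 \sqrt{19} \approx -182.72$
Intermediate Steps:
$k = 49$ ($k = 7^{2} = 49$)
$H{\left(x,h \right)} = 2 \sqrt{19}$ ($H{\left(x,h \right)} = \sqrt{49 + 27} = \sqrt{76} = 2 \sqrt{19}$)
$p{\left(P \right)} = 29 P$
$p{\left(2 \left(-3\right) \right)} - H{\left(-9,55 \right)} = 29 \cdot 2 \left(-3\right) - 2 \sqrt{19} = 29 \left(-6\right) - 2 \sqrt{19} = -174 - 2 \sqrt{19}$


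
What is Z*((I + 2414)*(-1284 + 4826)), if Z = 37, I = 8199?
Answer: 1390876102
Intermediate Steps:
Z*((I + 2414)*(-1284 + 4826)) = 37*((8199 + 2414)*(-1284 + 4826)) = 37*(10613*3542) = 37*37591246 = 1390876102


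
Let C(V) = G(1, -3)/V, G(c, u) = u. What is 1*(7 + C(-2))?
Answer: 17/2 ≈ 8.5000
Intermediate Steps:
C(V) = -3/V
1*(7 + C(-2)) = 1*(7 - 3/(-2)) = 1*(7 - 3*(-1/2)) = 1*(7 + 3/2) = 1*(17/2) = 17/2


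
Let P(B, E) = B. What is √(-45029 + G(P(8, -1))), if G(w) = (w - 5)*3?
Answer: 2*I*√11255 ≈ 212.18*I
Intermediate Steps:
G(w) = -15 + 3*w (G(w) = (-5 + w)*3 = -15 + 3*w)
√(-45029 + G(P(8, -1))) = √(-45029 + (-15 + 3*8)) = √(-45029 + (-15 + 24)) = √(-45029 + 9) = √(-45020) = 2*I*√11255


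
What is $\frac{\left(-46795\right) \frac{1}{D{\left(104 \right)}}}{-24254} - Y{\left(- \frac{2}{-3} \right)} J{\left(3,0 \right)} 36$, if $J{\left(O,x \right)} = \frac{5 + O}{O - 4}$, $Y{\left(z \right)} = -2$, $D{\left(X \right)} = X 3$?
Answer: $- \frac{4358688053}{7567248} \approx -575.99$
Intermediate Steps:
$D{\left(X \right)} = 3 X$
$J{\left(O,x \right)} = \frac{5 + O}{-4 + O}$
$\frac{\left(-46795\right) \frac{1}{D{\left(104 \right)}}}{-24254} - Y{\left(- \frac{2}{-3} \right)} J{\left(3,0 \right)} 36 = \frac{\left(-46795\right) \frac{1}{3 \cdot 104}}{-24254} - - 2 \frac{5 + 3}{-4 + 3} \cdot 36 = - \frac{46795}{312} \left(- \frac{1}{24254}\right) - - 2 \frac{1}{-1} \cdot 8 \cdot 36 = \left(-46795\right) \frac{1}{312} \left(- \frac{1}{24254}\right) - - 2 \left(\left(-1\right) 8\right) 36 = \left(- \frac{46795}{312}\right) \left(- \frac{1}{24254}\right) - \left(-2\right) \left(-8\right) 36 = \frac{46795}{7567248} - 16 \cdot 36 = \frac{46795}{7567248} - 576 = - \frac{4358688053}{7567248}$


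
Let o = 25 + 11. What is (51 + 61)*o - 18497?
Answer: -14465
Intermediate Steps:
o = 36
(51 + 61)*o - 18497 = (51 + 61)*36 - 18497 = 112*36 - 18497 = 4032 - 18497 = -14465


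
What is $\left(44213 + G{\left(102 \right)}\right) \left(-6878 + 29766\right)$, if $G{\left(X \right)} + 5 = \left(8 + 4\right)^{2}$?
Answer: $1015128576$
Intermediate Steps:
$G{\left(X \right)} = 139$ ($G{\left(X \right)} = -5 + \left(8 + 4\right)^{2} = -5 + 12^{2} = -5 + 144 = 139$)
$\left(44213 + G{\left(102 \right)}\right) \left(-6878 + 29766\right) = \left(44213 + 139\right) \left(-6878 + 29766\right) = 44352 \cdot 22888 = 1015128576$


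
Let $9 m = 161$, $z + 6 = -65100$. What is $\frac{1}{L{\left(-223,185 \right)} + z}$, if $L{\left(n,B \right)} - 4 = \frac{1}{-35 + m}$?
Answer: $- \frac{154}{10025717} \approx -1.5361 \cdot 10^{-5}$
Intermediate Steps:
$z = -65106$ ($z = -6 - 65100 = -65106$)
$m = \frac{161}{9}$ ($m = \frac{1}{9} \cdot 161 = \frac{161}{9} \approx 17.889$)
$L{\left(n,B \right)} = \frac{607}{154}$ ($L{\left(n,B \right)} = 4 + \frac{1}{-35 + \frac{161}{9}} = 4 + \frac{1}{- \frac{154}{9}} = 4 - \frac{9}{154} = \frac{607}{154}$)
$\frac{1}{L{\left(-223,185 \right)} + z} = \frac{1}{\frac{607}{154} - 65106} = \frac{1}{- \frac{10025717}{154}} = - \frac{154}{10025717}$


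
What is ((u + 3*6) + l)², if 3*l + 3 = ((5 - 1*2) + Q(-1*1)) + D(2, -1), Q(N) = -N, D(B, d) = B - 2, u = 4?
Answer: 4489/9 ≈ 498.78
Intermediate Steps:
D(B, d) = -2 + B
l = ⅓ (l = -1 + (((5 - 1*2) - (-1)) + (-2 + 2))/3 = -1 + (((5 - 2) - 1*(-1)) + 0)/3 = -1 + ((3 + 1) + 0)/3 = -1 + (4 + 0)/3 = -1 + (⅓)*4 = -1 + 4/3 = ⅓ ≈ 0.33333)
((u + 3*6) + l)² = ((4 + 3*6) + ⅓)² = ((4 + 18) + ⅓)² = (22 + ⅓)² = (67/3)² = 4489/9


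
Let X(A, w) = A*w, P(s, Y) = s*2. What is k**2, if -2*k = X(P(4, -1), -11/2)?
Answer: 484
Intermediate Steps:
P(s, Y) = 2*s
k = 22 (k = -2*4*(-11/2)/2 = -4*(-11*1/2) = -4*(-11)/2 = -1/2*(-44) = 22)
k**2 = 22**2 = 484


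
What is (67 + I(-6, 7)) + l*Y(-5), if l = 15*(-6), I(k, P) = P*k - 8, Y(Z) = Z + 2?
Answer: 287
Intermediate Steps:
Y(Z) = 2 + Z
I(k, P) = -8 + P*k
l = -90
(67 + I(-6, 7)) + l*Y(-5) = (67 + (-8 + 7*(-6))) - 90*(2 - 5) = (67 + (-8 - 42)) - 90*(-3) = (67 - 50) + 270 = 17 + 270 = 287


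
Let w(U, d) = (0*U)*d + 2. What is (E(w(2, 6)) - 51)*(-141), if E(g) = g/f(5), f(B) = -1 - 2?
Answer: 7285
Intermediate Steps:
w(U, d) = 2 (w(U, d) = 0*d + 2 = 0 + 2 = 2)
f(B) = -3
E(g) = -g/3 (E(g) = g/(-3) = g*(-1/3) = -g/3)
(E(w(2, 6)) - 51)*(-141) = (-1/3*2 - 51)*(-141) = (-2/3 - 51)*(-141) = -155/3*(-141) = 7285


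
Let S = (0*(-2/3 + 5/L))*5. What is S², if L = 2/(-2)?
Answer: 0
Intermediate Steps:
L = -1 (L = 2*(-½) = -1)
S = 0 (S = (0*(-2/3 + 5/(-1)))*5 = (0*(-2*⅓ + 5*(-1)))*5 = (0*(-⅔ - 5))*5 = (0*(-17/3))*5 = 0*5 = 0)
S² = 0² = 0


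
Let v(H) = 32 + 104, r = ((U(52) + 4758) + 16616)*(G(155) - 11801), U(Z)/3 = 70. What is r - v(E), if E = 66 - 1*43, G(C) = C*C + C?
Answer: 267188200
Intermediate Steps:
U(Z) = 210 (U(Z) = 3*70 = 210)
G(C) = C + C² (G(C) = C² + C = C + C²)
r = 267188336 (r = ((210 + 4758) + 16616)*(155*(1 + 155) - 11801) = (4968 + 16616)*(155*156 - 11801) = 21584*(24180 - 11801) = 21584*12379 = 267188336)
E = 23 (E = 66 - 43 = 23)
v(H) = 136
r - v(E) = 267188336 - 1*136 = 267188336 - 136 = 267188200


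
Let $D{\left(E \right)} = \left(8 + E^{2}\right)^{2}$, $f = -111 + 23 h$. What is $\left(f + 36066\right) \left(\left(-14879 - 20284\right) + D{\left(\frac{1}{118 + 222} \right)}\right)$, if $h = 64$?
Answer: $- \frac{17554781442972263373}{13363360000} \approx -1.3137 \cdot 10^{9}$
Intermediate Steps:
$f = 1361$ ($f = -111 + 23 \cdot 64 = -111 + 1472 = 1361$)
$\left(f + 36066\right) \left(\left(-14879 - 20284\right) + D{\left(\frac{1}{118 + 222} \right)}\right) = \left(1361 + 36066\right) \left(\left(-14879 - 20284\right) + \left(8 + \left(\frac{1}{118 + 222}\right)^{2}\right)^{2}\right) = 37427 \left(\left(-14879 - 20284\right) + \left(8 + \left(\frac{1}{340}\right)^{2}\right)^{2}\right) = 37427 \left(-35163 + \left(8 + \left(\frac{1}{340}\right)^{2}\right)^{2}\right) = 37427 \left(-35163 + \left(8 + \frac{1}{115600}\right)^{2}\right) = 37427 \left(-35163 + \left(\frac{924801}{115600}\right)^{2}\right) = 37427 \left(-35163 + \frac{855256889601}{13363360000}\right) = 37427 \left(- \frac{469040570790399}{13363360000}\right) = - \frac{17554781442972263373}{13363360000}$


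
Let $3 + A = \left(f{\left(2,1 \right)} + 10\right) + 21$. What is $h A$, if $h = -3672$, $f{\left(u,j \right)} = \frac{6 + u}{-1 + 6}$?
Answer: $- \frac{543456}{5} \approx -1.0869 \cdot 10^{5}$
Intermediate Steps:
$f{\left(u,j \right)} = \frac{6}{5} + \frac{u}{5}$ ($f{\left(u,j \right)} = \frac{6 + u}{5} = \left(6 + u\right) \frac{1}{5} = \frac{6}{5} + \frac{u}{5}$)
$A = \frac{148}{5}$ ($A = -3 + \left(\left(\left(\frac{6}{5} + \frac{1}{5} \cdot 2\right) + 10\right) + 21\right) = -3 + \left(\left(\left(\frac{6}{5} + \frac{2}{5}\right) + 10\right) + 21\right) = -3 + \left(\left(\frac{8}{5} + 10\right) + 21\right) = -3 + \left(\frac{58}{5} + 21\right) = -3 + \frac{163}{5} = \frac{148}{5} \approx 29.6$)
$h A = \left(-3672\right) \frac{148}{5} = - \frac{543456}{5}$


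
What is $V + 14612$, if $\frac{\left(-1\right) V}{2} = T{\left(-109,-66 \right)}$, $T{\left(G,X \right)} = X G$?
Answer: $224$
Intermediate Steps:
$T{\left(G,X \right)} = G X$
$V = -14388$ ($V = - 2 \left(\left(-109\right) \left(-66\right)\right) = \left(-2\right) 7194 = -14388$)
$V + 14612 = -14388 + 14612 = 224$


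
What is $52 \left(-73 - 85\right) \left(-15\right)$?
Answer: $123240$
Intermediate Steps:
$52 \left(-73 - 85\right) \left(-15\right) = 52 \left(-158\right) \left(-15\right) = \left(-8216\right) \left(-15\right) = 123240$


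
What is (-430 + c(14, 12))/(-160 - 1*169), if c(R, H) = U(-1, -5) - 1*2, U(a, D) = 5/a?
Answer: 437/329 ≈ 1.3283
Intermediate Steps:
c(R, H) = -7 (c(R, H) = 5/(-1) - 1*2 = 5*(-1) - 2 = -5 - 2 = -7)
(-430 + c(14, 12))/(-160 - 1*169) = (-430 - 7)/(-160 - 1*169) = -437/(-160 - 169) = -437/(-329) = -437*(-1/329) = 437/329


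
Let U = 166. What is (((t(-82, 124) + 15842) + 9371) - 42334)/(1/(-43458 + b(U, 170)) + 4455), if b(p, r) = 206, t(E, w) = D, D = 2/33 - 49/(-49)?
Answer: -2221414856/578062977 ≈ -3.8429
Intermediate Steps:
D = 35/33 (D = 2*(1/33) - 49*(-1/49) = 2/33 + 1 = 35/33 ≈ 1.0606)
t(E, w) = 35/33
(((t(-82, 124) + 15842) + 9371) - 42334)/(1/(-43458 + b(U, 170)) + 4455) = (((35/33 + 15842) + 9371) - 42334)/(1/(-43458 + 206) + 4455) = ((522821/33 + 9371) - 42334)/(1/(-43252) + 4455) = (832064/33 - 42334)/(-1/43252 + 4455) = -564958/(33*192687659/43252) = -564958/33*43252/192687659 = -2221414856/578062977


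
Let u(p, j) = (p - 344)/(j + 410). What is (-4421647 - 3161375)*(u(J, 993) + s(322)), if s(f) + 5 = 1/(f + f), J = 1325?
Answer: 640352084301/19642 ≈ 3.2601e+7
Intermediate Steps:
s(f) = -5 + 1/(2*f) (s(f) = -5 + 1/(f + f) = -5 + 1/(2*f))
u(p, j) = (-344 + p)/(410 + j)
(-4421647 - 3161375)*(u(J, 993) + s(322)) = (-4421647 - 3161375)*((-344 + 1325)/(410 + 993) + (-5 + (½)/322)) = -7583022*(981/1403 + (-5 + (½)*(1/322))) = -7583022*((1/1403)*981 + (-5 + 1/644)) = -7583022*(981/1403 - 3219/644) = -7583022*(-168891/39284) = 640352084301/19642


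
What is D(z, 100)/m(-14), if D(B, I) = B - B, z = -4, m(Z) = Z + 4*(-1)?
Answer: 0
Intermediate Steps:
m(Z) = -4 + Z (m(Z) = Z - 4 = -4 + Z)
D(B, I) = 0
D(z, 100)/m(-14) = 0/(-4 - 14) = 0/(-18) = 0*(-1/18) = 0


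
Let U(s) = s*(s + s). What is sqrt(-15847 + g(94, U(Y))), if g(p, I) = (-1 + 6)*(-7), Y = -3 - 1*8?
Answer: I*sqrt(15882) ≈ 126.02*I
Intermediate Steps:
Y = -11 (Y = -3 - 8 = -11)
U(s) = 2*s**2 (U(s) = s*(2*s) = 2*s**2)
g(p, I) = -35 (g(p, I) = 5*(-7) = -35)
sqrt(-15847 + g(94, U(Y))) = sqrt(-15847 - 35) = sqrt(-15882) = I*sqrt(15882)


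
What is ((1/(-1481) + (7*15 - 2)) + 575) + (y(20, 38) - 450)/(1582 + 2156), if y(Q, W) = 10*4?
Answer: 1876391068/2767989 ≈ 677.89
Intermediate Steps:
y(Q, W) = 40
((1/(-1481) + (7*15 - 2)) + 575) + (y(20, 38) - 450)/(1582 + 2156) = ((1/(-1481) + (7*15 - 2)) + 575) + (40 - 450)/(1582 + 2156) = ((-1/1481 + (105 - 2)) + 575) - 410/3738 = ((-1/1481 + 103) + 575) - 410*1/3738 = (152542/1481 + 575) - 205/1869 = 1004117/1481 - 205/1869 = 1876391068/2767989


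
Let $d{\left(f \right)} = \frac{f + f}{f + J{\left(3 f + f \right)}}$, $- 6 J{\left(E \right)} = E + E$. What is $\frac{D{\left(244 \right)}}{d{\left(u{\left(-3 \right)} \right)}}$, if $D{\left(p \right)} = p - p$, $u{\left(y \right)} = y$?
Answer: $0$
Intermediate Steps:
$D{\left(p \right)} = 0$
$J{\left(E \right)} = - \frac{E}{3}$ ($J{\left(E \right)} = - \frac{E + E}{6} = - \frac{2 E}{6} = - \frac{E}{3}$)
$d{\left(f \right)} = -6$ ($d{\left(f \right)} = \frac{f + f}{f - \frac{3 f + f}{3}} = \frac{2 f}{f - \frac{4 f}{3}} = \frac{2 f}{\left(- \frac{1}{3}\right) f} = 2 f \left(- \frac{3}{f}\right) = -6$)
$\frac{D{\left(244 \right)}}{d{\left(u{\left(-3 \right)} \right)}} = \frac{0}{-6} = 0 \left(- \frac{1}{6}\right) = 0$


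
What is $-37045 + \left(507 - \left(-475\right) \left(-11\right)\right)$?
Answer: $-41763$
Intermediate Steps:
$-37045 + \left(507 - \left(-475\right) \left(-11\right)\right) = -37045 + \left(507 - 5225\right) = -37045 - 4718 = -41763$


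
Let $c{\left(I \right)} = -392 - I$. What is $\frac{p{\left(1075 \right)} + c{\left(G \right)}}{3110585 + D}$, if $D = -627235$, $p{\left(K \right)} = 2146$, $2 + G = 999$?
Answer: $\frac{757}{2483350} \approx 0.00030483$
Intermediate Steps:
$G = 997$ ($G = -2 + 999 = 997$)
$\frac{p{\left(1075 \right)} + c{\left(G \right)}}{3110585 + D} = \frac{2146 - 1389}{3110585 - 627235} = \frac{2146 - 1389}{2483350} = \left(2146 - 1389\right) \frac{1}{2483350} = 757 \cdot \frac{1}{2483350} = \frac{757}{2483350}$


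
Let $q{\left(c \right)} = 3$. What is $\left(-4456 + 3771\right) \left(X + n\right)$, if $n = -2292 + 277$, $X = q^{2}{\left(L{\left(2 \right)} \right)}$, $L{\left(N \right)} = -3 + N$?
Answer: $1374110$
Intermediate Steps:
$X = 9$ ($X = 3^{2} = 9$)
$n = -2015$
$\left(-4456 + 3771\right) \left(X + n\right) = \left(-4456 + 3771\right) \left(9 - 2015\right) = \left(-685\right) \left(-2006\right) = 1374110$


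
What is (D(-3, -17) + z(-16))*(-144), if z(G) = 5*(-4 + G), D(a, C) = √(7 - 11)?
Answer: 14400 - 288*I ≈ 14400.0 - 288.0*I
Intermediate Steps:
D(a, C) = 2*I (D(a, C) = √(-4) = 2*I)
z(G) = -20 + 5*G
(D(-3, -17) + z(-16))*(-144) = (2*I + (-20 + 5*(-16)))*(-144) = (2*I + (-20 - 80))*(-144) = (2*I - 100)*(-144) = (-100 + 2*I)*(-144) = 14400 - 288*I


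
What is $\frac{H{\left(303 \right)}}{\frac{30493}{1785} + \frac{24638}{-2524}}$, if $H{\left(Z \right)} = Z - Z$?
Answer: $0$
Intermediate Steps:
$H{\left(Z \right)} = 0$
$\frac{H{\left(303 \right)}}{\frac{30493}{1785} + \frac{24638}{-2524}} = \frac{0}{\frac{30493}{1785} + \frac{24638}{-2524}} = \frac{0}{30493 \cdot \frac{1}{1785} + 24638 \left(- \frac{1}{2524}\right)} = \frac{0}{\frac{30493}{1785} - \frac{12319}{1262}} = \frac{0}{\frac{16492751}{2252670}} = 0 \cdot \frac{2252670}{16492751} = 0$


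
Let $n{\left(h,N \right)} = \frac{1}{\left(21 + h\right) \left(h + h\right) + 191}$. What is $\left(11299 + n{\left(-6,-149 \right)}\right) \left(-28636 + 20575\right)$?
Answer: $- \frac{1001901690}{11} \approx -9.1082 \cdot 10^{7}$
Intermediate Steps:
$n{\left(h,N \right)} = \frac{1}{191 + 2 h \left(21 + h\right)}$ ($n{\left(h,N \right)} = \frac{1}{\left(21 + h\right) 2 h + 191} = \frac{1}{2 h \left(21 + h\right) + 191} = \frac{1}{191 + 2 h \left(21 + h\right)}$)
$\left(11299 + n{\left(-6,-149 \right)}\right) \left(-28636 + 20575\right) = \left(11299 + \frac{1}{191 + 2 \left(-6\right)^{2} + 42 \left(-6\right)}\right) \left(-28636 + 20575\right) = \left(11299 + \frac{1}{191 + 2 \cdot 36 - 252}\right) \left(-8061\right) = \left(11299 + \frac{1}{191 + 72 - 252}\right) \left(-8061\right) = \left(11299 + \frac{1}{11}\right) \left(-8061\right) = \frac{124290}{11} \left(-8061\right) = - \frac{1001901690}{11}$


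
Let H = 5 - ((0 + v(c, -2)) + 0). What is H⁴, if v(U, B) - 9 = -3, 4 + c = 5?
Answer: 1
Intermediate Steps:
c = 1 (c = -4 + 5 = 1)
v(U, B) = 6 (v(U, B) = 9 - 3 = 6)
H = -1 (H = 5 - ((0 + 6) + 0) = 5 - (6 + 0) = 5 - 1*6 = 5 - 6 = -1)
H⁴ = (-1)⁴ = 1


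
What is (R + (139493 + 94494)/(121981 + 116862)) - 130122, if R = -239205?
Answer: -88210934674/238843 ≈ -3.6933e+5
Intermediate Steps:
(R + (139493 + 94494)/(121981 + 116862)) - 130122 = (-239205 + (139493 + 94494)/(121981 + 116862)) - 130122 = (-239205 + 233987/238843) - 130122 = -57132205828/238843 - 130122 = -88210934674/238843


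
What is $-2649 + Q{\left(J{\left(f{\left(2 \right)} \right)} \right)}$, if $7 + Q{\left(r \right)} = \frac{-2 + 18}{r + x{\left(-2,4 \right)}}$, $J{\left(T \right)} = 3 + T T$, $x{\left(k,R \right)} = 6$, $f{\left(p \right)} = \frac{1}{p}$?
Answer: $- \frac{98208}{37} \approx -2654.3$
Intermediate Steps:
$J{\left(T \right)} = 3 + T^{2}$
$Q{\left(r \right)} = -7 + \frac{16}{6 + r}$ ($Q{\left(r \right)} = -7 + \frac{-2 + 18}{r + 6} = -7 + \frac{16}{6 + r}$)
$-2649 + Q{\left(J{\left(f{\left(2 \right)} \right)} \right)} = -2649 + \frac{-26 - 7 \left(3 + \left(\frac{1}{2}\right)^{2}\right)}{6 + \left(3 + \left(\frac{1}{2}\right)^{2}\right)} = -2649 + \frac{-26 - 7 \left(3 + \frac{1}{4}\right)}{6 + \left(3 + \frac{1}{4}\right)} = -2649 + \frac{-26 - \frac{91}{4}}{6 + \frac{13}{4}} = -2649 + \frac{-26 - \frac{91}{4}}{\frac{37}{4}} = -2649 + \frac{4}{37} \left(- \frac{195}{4}\right) = -2649 - \frac{195}{37} = - \frac{98208}{37}$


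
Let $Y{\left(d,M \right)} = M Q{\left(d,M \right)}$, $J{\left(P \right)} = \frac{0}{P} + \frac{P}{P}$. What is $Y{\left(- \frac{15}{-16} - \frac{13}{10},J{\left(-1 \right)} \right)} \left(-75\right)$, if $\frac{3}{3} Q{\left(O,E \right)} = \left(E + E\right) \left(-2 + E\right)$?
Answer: $150$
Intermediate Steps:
$J{\left(P \right)} = 1$ ($J{\left(P \right)} = 0 + 1 = 1$)
$Q{\left(O,E \right)} = 2 E \left(-2 + E\right)$ ($Q{\left(O,E \right)} = \left(E + E\right) \left(-2 + E\right) = 2 E \left(-2 + E\right)$)
$Y{\left(d,M \right)} = 2 M^{2} \left(-2 + M\right)$ ($Y{\left(d,M \right)} = M 2 M \left(-2 + M\right) = 2 M^{2} \left(-2 + M\right)$)
$Y{\left(- \frac{15}{-16} - \frac{13}{10},J{\left(-1 \right)} \right)} \left(-75\right) = 2 \cdot 1^{2} \left(-2 + 1\right) \left(-75\right) = 2 \cdot 1 \left(-1\right) \left(-75\right) = \left(-2\right) \left(-75\right) = 150$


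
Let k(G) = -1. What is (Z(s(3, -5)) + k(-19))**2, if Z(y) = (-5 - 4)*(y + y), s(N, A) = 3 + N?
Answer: 11881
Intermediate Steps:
Z(y) = -18*y
(Z(s(3, -5)) + k(-19))**2 = (-18*(3 + 3) - 1)**2 = (-18*6 - 1)**2 = (-108 - 1)**2 = (-109)**2 = 11881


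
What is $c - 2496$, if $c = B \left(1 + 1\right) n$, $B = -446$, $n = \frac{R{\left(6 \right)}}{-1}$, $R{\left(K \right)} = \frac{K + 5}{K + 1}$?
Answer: $- \frac{7660}{7} \approx -1094.3$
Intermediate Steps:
$R{\left(K \right)} = \frac{5 + K}{1 + K}$
$n = - \frac{11}{7}$ ($n = \frac{\frac{1}{1 + 6} \left(5 + 6\right)}{-1} = \frac{1}{7} \cdot 11 \left(-1\right) = \frac{11}{7} \left(-1\right) = - \frac{11}{7} \approx -1.5714$)
$c = \frac{9812}{7}$ ($c = - 446 \left(1 + 1\right) \left(- \frac{11}{7}\right) = - 446 \cdot 2 \left(- \frac{11}{7}\right) = \left(-446\right) \left(- \frac{22}{7}\right) = \frac{9812}{7} \approx 1401.7$)
$c - 2496 = \frac{9812}{7} - 2496 = - \frac{7660}{7}$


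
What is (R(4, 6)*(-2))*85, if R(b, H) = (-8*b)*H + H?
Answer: 31620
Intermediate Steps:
R(b, H) = H - 8*H*b (R(b, H) = -8*H*b + H = H - 8*H*b)
(R(4, 6)*(-2))*85 = ((6*(1 - 8*4))*(-2))*85 = ((6*(1 - 32))*(-2))*85 = ((6*(-31))*(-2))*85 = -186*(-2)*85 = 372*85 = 31620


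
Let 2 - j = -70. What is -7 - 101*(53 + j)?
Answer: -12632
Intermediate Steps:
j = 72 (j = 2 - 1*(-70) = 2 + 70 = 72)
-7 - 101*(53 + j) = -7 - 101*(53 + 72) = -7 - 101*125 = -7 - 12625 = -12632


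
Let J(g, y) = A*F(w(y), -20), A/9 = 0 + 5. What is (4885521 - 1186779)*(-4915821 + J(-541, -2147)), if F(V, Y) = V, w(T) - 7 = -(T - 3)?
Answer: -17823335204952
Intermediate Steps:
A = 45 (A = 9*(0 + 5) = 9*5 = 45)
w(T) = 10 - T (w(T) = 7 - (T - 3) = 7 - (-3 + T) = 7 + (3 - T) = 10 - T)
J(g, y) = 450 - 45*y (J(g, y) = 45*(10 - y) = 450 - 45*y)
(4885521 - 1186779)*(-4915821 + J(-541, -2147)) = (4885521 - 1186779)*(-4915821 + (450 - 45*(-2147))) = 3698742*(-4915821 + (450 + 96615)) = 3698742*(-4915821 + 97065) = 3698742*(-4818756) = -17823335204952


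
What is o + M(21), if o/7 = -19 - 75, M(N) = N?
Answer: -637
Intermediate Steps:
o = -658 (o = 7*(-19 - 75) = 7*(-94) = -658)
o + M(21) = -658 + 21 = -637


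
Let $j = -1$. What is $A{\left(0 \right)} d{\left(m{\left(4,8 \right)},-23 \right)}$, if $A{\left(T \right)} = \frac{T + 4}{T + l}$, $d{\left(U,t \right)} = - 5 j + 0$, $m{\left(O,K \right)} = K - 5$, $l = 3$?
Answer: $\frac{20}{3} \approx 6.6667$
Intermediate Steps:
$m{\left(O,K \right)} = -5 + K$
$d{\left(U,t \right)} = 5$ ($d{\left(U,t \right)} = \left(-5\right) \left(-1\right) + 0 = 5 + 0 = 5$)
$A{\left(T \right)} = \frac{4 + T}{3 + T}$ ($A{\left(T \right)} = \frac{T + 4}{T + 3} = \frac{4 + T}{3 + T}$)
$A{\left(0 \right)} d{\left(m{\left(4,8 \right)},-23 \right)} = \frac{4 + 0}{3 + 0} \cdot 5 = \frac{1}{3} \cdot 4 \cdot 5 = \frac{4}{3} \cdot 5 = \frac{20}{3}$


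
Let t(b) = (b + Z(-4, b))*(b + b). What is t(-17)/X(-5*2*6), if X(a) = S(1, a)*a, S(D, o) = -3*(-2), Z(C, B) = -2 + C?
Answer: -391/180 ≈ -2.1722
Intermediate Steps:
S(D, o) = 6
X(a) = 6*a
t(b) = 2*b*(-6 + b) (t(b) = (b + (-2 - 4))*(b + b) = (b - 6)*(2*b) = (-6 + b)*(2*b) = 2*b*(-6 + b))
t(-17)/X(-5*2*6) = (2*(-17)*(-6 - 17))/((6*(-5*2*6))) = (2*(-17)*(-23))/((6*(-10*6))) = 782/((6*(-60))) = 782/(-360) = 782*(-1/360) = -391/180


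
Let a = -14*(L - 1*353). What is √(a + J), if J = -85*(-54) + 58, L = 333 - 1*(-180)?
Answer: 2*√602 ≈ 49.071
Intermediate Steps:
L = 513 (L = 333 + 180 = 513)
J = 4648 (J = 4590 + 58 = 4648)
a = -2240 (a = -14*(513 - 1*353) = -14*(513 - 353) = -14*160 = -2240)
√(a + J) = √(-2240 + 4648) = √2408 = 2*√602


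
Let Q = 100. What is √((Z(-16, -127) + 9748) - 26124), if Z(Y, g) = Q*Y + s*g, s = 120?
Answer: 8*I*√519 ≈ 182.25*I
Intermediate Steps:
Z(Y, g) = 100*Y + 120*g
√((Z(-16, -127) + 9748) - 26124) = √(((100*(-16) + 120*(-127)) + 9748) - 26124) = √(((-1600 - 15240) + 9748) - 26124) = √((-16840 + 9748) - 26124) = √(-7092 - 26124) = √(-33216) = 8*I*√519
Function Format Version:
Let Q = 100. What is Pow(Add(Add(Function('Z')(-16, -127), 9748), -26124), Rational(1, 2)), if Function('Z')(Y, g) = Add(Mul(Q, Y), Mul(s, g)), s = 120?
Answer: Mul(8, I, Pow(519, Rational(1, 2))) ≈ Mul(182.25, I)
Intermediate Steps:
Function('Z')(Y, g) = Add(Mul(100, Y), Mul(120, g))
Pow(Add(Add(Function('Z')(-16, -127), 9748), -26124), Rational(1, 2)) = Pow(Add(Add(Add(Mul(100, -16), Mul(120, -127)), 9748), -26124), Rational(1, 2)) = Pow(Add(Add(Add(-1600, -15240), 9748), -26124), Rational(1, 2)) = Pow(Add(Add(-16840, 9748), -26124), Rational(1, 2)) = Pow(Add(-7092, -26124), Rational(1, 2)) = Pow(-33216, Rational(1, 2)) = Mul(8, I, Pow(519, Rational(1, 2)))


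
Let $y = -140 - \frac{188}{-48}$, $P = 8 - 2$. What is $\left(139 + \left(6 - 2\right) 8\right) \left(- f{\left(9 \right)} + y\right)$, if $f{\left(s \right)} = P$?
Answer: $- \frac{97185}{4} \approx -24296.0$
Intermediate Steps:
$P = 6$
$f{\left(s \right)} = 6$
$y = - \frac{1633}{12}$ ($y = -140 - 188 \left(- \frac{1}{48}\right) = -140 - - \frac{47}{12} = -140 + \frac{47}{12} = - \frac{1633}{12} \approx -136.08$)
$\left(139 + \left(6 - 2\right) 8\right) \left(- f{\left(9 \right)} + y\right) = \left(139 + \left(6 - 2\right) 8\right) \left(\left(-1\right) 6 - \frac{1633}{12}\right) = \left(139 + 4 \cdot 8\right) \left(-6 - \frac{1633}{12}\right) = \left(139 + 32\right) \left(- \frac{1705}{12}\right) = 171 \left(- \frac{1705}{12}\right) = - \frac{97185}{4}$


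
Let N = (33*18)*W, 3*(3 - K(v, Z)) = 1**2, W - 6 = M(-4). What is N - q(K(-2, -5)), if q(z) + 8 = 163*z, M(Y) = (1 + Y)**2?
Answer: 25450/3 ≈ 8483.3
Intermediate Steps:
W = 15 (W = 6 + (1 - 4)**2 = 6 + (-3)**2 = 6 + 9 = 15)
K(v, Z) = 8/3 (K(v, Z) = 3 - 1/3*1**2 = 3 - 1/3*1 = 3 - 1/3 = 8/3)
q(z) = -8 + 163*z
N = 8910 (N = (33*18)*15 = 594*15 = 8910)
N - q(K(-2, -5)) = 8910 - (-8 + 163*(8/3)) = 8910 - (-8 + 1304/3) = 8910 - 1*1280/3 = 8910 - 1280/3 = 25450/3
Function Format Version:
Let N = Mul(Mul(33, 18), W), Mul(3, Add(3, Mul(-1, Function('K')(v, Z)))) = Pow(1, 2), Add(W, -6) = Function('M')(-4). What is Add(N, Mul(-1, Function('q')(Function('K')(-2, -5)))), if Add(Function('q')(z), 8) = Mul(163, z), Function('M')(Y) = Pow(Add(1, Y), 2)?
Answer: Rational(25450, 3) ≈ 8483.3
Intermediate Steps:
W = 15 (W = Add(6, Pow(Add(1, -4), 2)) = Add(6, Pow(-3, 2)) = Add(6, 9) = 15)
Function('K')(v, Z) = Rational(8, 3) (Function('K')(v, Z) = Add(3, Mul(Rational(-1, 3), Pow(1, 2))) = Add(3, Mul(Rational(-1, 3), 1)) = Add(3, Rational(-1, 3)) = Rational(8, 3))
Function('q')(z) = Add(-8, Mul(163, z))
N = 8910 (N = Mul(Mul(33, 18), 15) = Mul(594, 15) = 8910)
Add(N, Mul(-1, Function('q')(Function('K')(-2, -5)))) = Add(8910, Mul(-1, Add(-8, Mul(163, Rational(8, 3))))) = Add(8910, Mul(-1, Add(-8, Rational(1304, 3)))) = Add(8910, Mul(-1, Rational(1280, 3))) = Add(8910, Rational(-1280, 3)) = Rational(25450, 3)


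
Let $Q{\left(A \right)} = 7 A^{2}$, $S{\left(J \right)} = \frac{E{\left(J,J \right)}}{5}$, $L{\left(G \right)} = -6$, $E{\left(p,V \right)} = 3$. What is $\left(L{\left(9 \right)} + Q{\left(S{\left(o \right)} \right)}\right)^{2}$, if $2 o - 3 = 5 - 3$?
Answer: $\frac{7569}{625} \approx 12.11$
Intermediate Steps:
$o = \frac{5}{2}$ ($o = \frac{3}{2} + \frac{5 - 3}{2} = \frac{3}{2} + \frac{1}{2} \cdot 2 = \frac{3}{2} + 1 = \frac{5}{2} \approx 2.5$)
$S{\left(J \right)} = \frac{3}{5}$
$\left(L{\left(9 \right)} + Q{\left(S{\left(o \right)} \right)}\right)^{2} = \left(-6 + 7 \left(\frac{3}{5}\right)^{2}\right)^{2} = \left(-6 + 7 \cdot \frac{9}{25}\right)^{2} = \left(-6 + \frac{63}{25}\right)^{2} = \left(- \frac{87}{25}\right)^{2} = \frac{7569}{625}$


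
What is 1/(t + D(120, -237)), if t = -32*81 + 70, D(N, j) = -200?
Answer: -1/2722 ≈ -0.00036738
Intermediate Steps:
t = -2522 (t = -2592 + 70 = -2522)
1/(t + D(120, -237)) = 1/(-2522 - 200) = 1/(-2722) = -1/2722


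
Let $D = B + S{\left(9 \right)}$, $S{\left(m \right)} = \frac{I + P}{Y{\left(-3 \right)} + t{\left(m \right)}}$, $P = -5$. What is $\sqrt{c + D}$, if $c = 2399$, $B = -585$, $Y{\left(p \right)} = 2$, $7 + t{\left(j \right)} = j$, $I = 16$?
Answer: $\frac{13 \sqrt{43}}{2} \approx 42.623$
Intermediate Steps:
$t{\left(j \right)} = -7 + j$
$S{\left(m \right)} = \frac{11}{-5 + m}$ ($S{\left(m \right)} = \frac{16 - 5}{2 + \left(-7 + m\right)} = \frac{11}{-5 + m}$)
$D = - \frac{2329}{4}$ ($D = -585 + \frac{11}{-5 + 9} = -585 + \frac{11}{4} = - \frac{2329}{4} \approx -582.25$)
$\sqrt{c + D} = \sqrt{2399 - \frac{2329}{4}} = \sqrt{\frac{7267}{4}} = \frac{13 \sqrt{43}}{2}$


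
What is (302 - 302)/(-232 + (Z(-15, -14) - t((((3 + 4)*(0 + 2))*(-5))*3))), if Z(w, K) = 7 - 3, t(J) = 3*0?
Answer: 0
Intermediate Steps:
t(J) = 0
Z(w, K) = 4
(302 - 302)/(-232 + (Z(-15, -14) - t((((3 + 4)*(0 + 2))*(-5))*3))) = (302 - 302)/(-232 + (4 - 1*0)) = 0/(-232 + (4 + 0)) = 0/(-232 + 4) = 0/(-228) = 0*(-1/228) = 0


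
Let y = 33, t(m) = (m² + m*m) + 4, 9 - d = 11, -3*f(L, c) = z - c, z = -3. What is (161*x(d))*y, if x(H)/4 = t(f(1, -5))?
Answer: 311696/3 ≈ 1.0390e+5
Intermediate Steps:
f(L, c) = 1 + c/3 (f(L, c) = -(-3 - c)/3 = 1 + c/3)
d = -2 (d = 9 - 1*11 = 9 - 11 = -2)
t(m) = 4 + 2*m² (t(m) = (m² + m²) + 4 = 2*m² + 4 = 4 + 2*m²)
x(H) = 176/9 (x(H) = 4*(4 + 2*(1 + (⅓)*(-5))²) = 4*(4 + 2*(1 - 5/3)²) = 4*(4 + 2*(-⅔)²) = 4*(4 + 2*(4/9)) = 4*(4 + 8/9) = 4*(44/9) = 176/9)
(161*x(d))*y = (161*(176/9))*33 = (28336/9)*33 = 311696/3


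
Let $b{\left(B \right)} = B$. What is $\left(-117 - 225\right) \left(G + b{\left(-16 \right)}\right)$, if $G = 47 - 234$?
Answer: $69426$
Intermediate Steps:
$G = -187$ ($G = 47 - 234 = -187$)
$\left(-117 - 225\right) \left(G + b{\left(-16 \right)}\right) = \left(-117 - 225\right) \left(-187 - 16\right) = \left(-342\right) \left(-203\right) = 69426$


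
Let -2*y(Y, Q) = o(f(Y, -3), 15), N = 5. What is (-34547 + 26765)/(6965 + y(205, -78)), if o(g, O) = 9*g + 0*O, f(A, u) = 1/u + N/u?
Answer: -3891/3487 ≈ -1.1159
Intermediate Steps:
f(A, u) = 6/u (f(A, u) = 1/u + 5/u = 6/u)
o(g, O) = 9*g (o(g, O) = 9*g + 0 = 9*g)
y(Y, Q) = 9 (y(Y, Q) = -9*6/(-3)/2 = -9*6*(-1/3)/2 = -9*(-2)/2 = -1/2*(-18) = 9)
(-34547 + 26765)/(6965 + y(205, -78)) = (-34547 + 26765)/(6965 + 9) = -7782/6974 = -7782*1/6974 = -3891/3487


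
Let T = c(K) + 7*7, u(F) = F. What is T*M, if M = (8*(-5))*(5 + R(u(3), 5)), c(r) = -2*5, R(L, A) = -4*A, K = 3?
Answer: 23400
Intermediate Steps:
c(r) = -10
M = 600 (M = (8*(-5))*(5 - 4*5) = -40*(5 - 20) = -40*(-15) = 600)
T = 39 (T = -10 + 7*7 = -10 + 49 = 39)
T*M = 39*600 = 23400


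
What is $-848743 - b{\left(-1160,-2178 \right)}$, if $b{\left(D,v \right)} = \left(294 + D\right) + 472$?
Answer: $-848349$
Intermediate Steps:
$b{\left(D,v \right)} = 766 + D$
$-848743 - b{\left(-1160,-2178 \right)} = -848743 - \left(766 - 1160\right) = -848743 - -394 = -848743 + 394 = -848349$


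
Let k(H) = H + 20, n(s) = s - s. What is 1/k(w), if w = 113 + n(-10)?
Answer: 1/133 ≈ 0.0075188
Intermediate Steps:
n(s) = 0
w = 113 (w = 113 + 0 = 113)
k(H) = 20 + H
1/k(w) = 1/(20 + 113) = 1/133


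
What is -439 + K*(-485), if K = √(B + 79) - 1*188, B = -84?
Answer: 90741 - 485*I*√5 ≈ 90741.0 - 1084.5*I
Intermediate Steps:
K = -188 + I*√5 (K = √(-84 + 79) - 1*188 = √(-5) - 188 = I*√5 - 188 = -188 + I*√5 ≈ -188.0 + 2.2361*I)
-439 + K*(-485) = -439 + (-188 + I*√5)*(-485) = -439 + (91180 - 485*I*√5) = 90741 - 485*I*√5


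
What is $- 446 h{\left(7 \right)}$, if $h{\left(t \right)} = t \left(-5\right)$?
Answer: $15610$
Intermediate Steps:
$h{\left(t \right)} = - 5 t$
$- 446 h{\left(7 \right)} = - 446 \left(\left(-5\right) 7\right) = \left(-446\right) \left(-35\right) = 15610$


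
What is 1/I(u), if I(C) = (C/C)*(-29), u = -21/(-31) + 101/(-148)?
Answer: -1/29 ≈ -0.034483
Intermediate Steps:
u = -23/4588 (u = -21*(-1/31) + 101*(-1/148) = 21/31 - 101/148 = -23/4588 ≈ -0.0050131)
I(C) = -29 (I(C) = 1*(-29) = -29)
1/I(u) = 1/(-29) = -1/29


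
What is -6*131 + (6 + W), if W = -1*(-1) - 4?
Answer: -783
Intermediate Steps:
W = -3 (W = 1 - 4 = -3)
-6*131 + (6 + W) = -6*131 + (6 - 3) = -786 + 3 = -783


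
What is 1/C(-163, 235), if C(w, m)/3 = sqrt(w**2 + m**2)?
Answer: sqrt(81794)/245382 ≈ 0.0011655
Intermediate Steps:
C(w, m) = 3*sqrt(m**2 + w**2) (C(w, m) = 3*sqrt(w**2 + m**2) = 3*sqrt(m**2 + w**2))
1/C(-163, 235) = 1/(3*sqrt(235**2 + (-163)**2)) = 1/(3*sqrt(55225 + 26569)) = 1/(3*sqrt(81794)) = sqrt(81794)/245382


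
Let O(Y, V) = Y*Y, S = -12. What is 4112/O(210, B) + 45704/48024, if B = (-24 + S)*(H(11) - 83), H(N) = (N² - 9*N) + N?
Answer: 29441/28175 ≈ 1.0449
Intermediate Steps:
H(N) = N² - 8*N
B = 1800 (B = (-24 - 12)*(11*(-8 + 11) - 83) = -36*(11*3 - 83) = -36*(33 - 83) = -36*(-50) = 1800)
O(Y, V) = Y²
4112/O(210, B) + 45704/48024 = 4112/(210²) + 45704/48024 = 4112/44100 + 45704*(1/48024) = 4112*(1/44100) + 197/207 = 1028/11025 + 197/207 = 29441/28175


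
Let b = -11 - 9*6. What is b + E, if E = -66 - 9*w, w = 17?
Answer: -284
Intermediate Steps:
b = -65 (b = -11 - 54 = -65)
E = -219 (E = -66 - 9*17 = -66 - 153 = -219)
b + E = -65 - 219 = -284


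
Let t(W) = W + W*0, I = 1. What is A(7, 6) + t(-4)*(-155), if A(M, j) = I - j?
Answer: 615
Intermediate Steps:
A(M, j) = 1 - j
t(W) = W (t(W) = W + 0 = W)
A(7, 6) + t(-4)*(-155) = (1 - 1*6) - 4*(-155) = (1 - 6) + 620 = -5 + 620 = 615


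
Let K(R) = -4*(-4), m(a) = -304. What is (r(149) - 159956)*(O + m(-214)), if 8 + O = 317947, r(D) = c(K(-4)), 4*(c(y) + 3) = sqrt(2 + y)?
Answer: -50808576965 + 952905*sqrt(2)/4 ≈ -5.0808e+10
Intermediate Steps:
K(R) = 16
c(y) = -3 + sqrt(2 + y)/4
r(D) = -3 + 3*sqrt(2)/4 (r(D) = -3 + sqrt(2 + 16)/4 = -3 + sqrt(18)/4 = -3 + (3*sqrt(2))/4 = -3 + 3*sqrt(2)/4)
O = 317939 (O = -8 + 317947 = 317939)
(r(149) - 159956)*(O + m(-214)) = ((-3 + 3*sqrt(2)/4) - 159956)*(317939 - 304) = (-159959 + 3*sqrt(2)/4)*317635 = -50808576965 + 952905*sqrt(2)/4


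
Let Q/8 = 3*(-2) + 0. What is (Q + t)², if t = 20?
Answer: 784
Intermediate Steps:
Q = -48 (Q = 8*(3*(-2) + 0) = 8*(-6 + 0) = 8*(-6) = -48)
(Q + t)² = (-48 + 20)² = (-28)² = 784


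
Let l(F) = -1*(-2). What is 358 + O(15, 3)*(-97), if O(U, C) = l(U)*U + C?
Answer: -2843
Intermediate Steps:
l(F) = 2
O(U, C) = C + 2*U (O(U, C) = 2*U + C = C + 2*U)
358 + O(15, 3)*(-97) = 358 + (3 + 2*15)*(-97) = 358 + (3 + 30)*(-97) = 358 + 33*(-97) = 358 - 3201 = -2843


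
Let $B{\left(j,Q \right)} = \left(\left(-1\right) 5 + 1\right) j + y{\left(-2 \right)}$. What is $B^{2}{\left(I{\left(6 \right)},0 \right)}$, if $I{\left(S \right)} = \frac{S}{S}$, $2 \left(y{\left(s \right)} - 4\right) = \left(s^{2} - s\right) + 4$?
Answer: $25$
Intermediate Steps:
$y{\left(s \right)} = 6 + \frac{s^{2}}{2} - \frac{s}{2}$ ($y{\left(s \right)} = 4 + \frac{\left(s^{2} - s\right) + 4}{2} = 4 + \frac{4 + s^{2} - s}{2} = 4 + \left(2 + \frac{s^{2}}{2} - \frac{s}{2}\right) = 6 + \frac{s^{2}}{2} - \frac{s}{2}$)
$I{\left(S \right)} = 1$
$B{\left(j,Q \right)} = 9 - 4 j$ ($B{\left(j,Q \right)} = \left(\left(-1\right) 5 + 1\right) j + \left(6 + \frac{\left(-2\right)^{2}}{2} - -1\right) = \left(-5 + 1\right) j + \left(6 + \frac{1}{2} \cdot 4 + 1\right) = - 4 j + \left(6 + 2 + 1\right) = - 4 j + 9 = 9 - 4 j$)
$B^{2}{\left(I{\left(6 \right)},0 \right)} = \left(9 - 4\right)^{2} = 5^{2} = 25$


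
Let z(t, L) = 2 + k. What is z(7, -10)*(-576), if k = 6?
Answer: -4608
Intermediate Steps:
z(t, L) = 8 (z(t, L) = 2 + 6 = 8)
z(7, -10)*(-576) = 8*(-576) = -4608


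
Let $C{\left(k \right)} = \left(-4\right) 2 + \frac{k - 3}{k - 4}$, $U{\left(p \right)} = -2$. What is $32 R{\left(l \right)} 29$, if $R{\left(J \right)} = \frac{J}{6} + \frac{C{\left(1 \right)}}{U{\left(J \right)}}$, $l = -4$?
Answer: $2784$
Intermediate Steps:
$C{\left(k \right)} = -8 + \frac{-3 + k}{-4 + k}$
$R{\left(J \right)} = \frac{11}{3} + \frac{J}{6}$ ($R{\left(J \right)} = \frac{J}{6} + \frac{\frac{1}{-4 + 1} \left(29 - 7\right)}{-2} = J \frac{1}{6} + \frac{29 - 7}{-3} \left(- \frac{1}{2}\right) = \frac{J}{6} + \left(- \frac{1}{3}\right) 22 \left(- \frac{1}{2}\right) = \frac{J}{6} - - \frac{11}{3} = \frac{J}{6} + \frac{11}{3} = \frac{11}{3} + \frac{J}{6}$)
$32 R{\left(l \right)} 29 = 32 \left(\frac{11}{3} + \frac{1}{6} \left(-4\right)\right) 29 = 32 \left(\frac{11}{3} - \frac{2}{3}\right) 29 = 32 \cdot 3 \cdot 29 = 96 \cdot 29 = 2784$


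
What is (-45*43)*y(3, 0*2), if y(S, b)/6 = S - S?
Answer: 0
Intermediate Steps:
y(S, b) = 0 (y(S, b) = 6*(S - S) = 6*0 = 0)
(-45*43)*y(3, 0*2) = -45*43*0 = -1935*0 = 0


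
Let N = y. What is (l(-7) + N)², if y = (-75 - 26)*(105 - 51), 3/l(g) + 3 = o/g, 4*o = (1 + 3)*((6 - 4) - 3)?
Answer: 11903028201/400 ≈ 2.9758e+7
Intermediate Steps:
o = -1 (o = ((1 + 3)*((6 - 4) - 3))/4 = (4*(2 - 3))/4 = (4*(-1))/4 = (¼)*(-4) = -1)
l(g) = 3/(-3 - 1/g)
y = -5454 (y = -101*54 = -5454)
N = -5454
(l(-7) + N)² = (-3*(-7)/(1 + 3*(-7)) - 5454)² = (-3*(-7)/(1 - 21) - 5454)² = (-3*(-7)/(-20) - 5454)² = (-3*(-7)*(-1/20) - 5454)² = (-21/20 - 5454)² = (-109101/20)² = 11903028201/400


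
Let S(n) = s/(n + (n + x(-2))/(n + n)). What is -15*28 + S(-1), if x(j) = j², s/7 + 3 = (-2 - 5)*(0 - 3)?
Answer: -2352/5 ≈ -470.40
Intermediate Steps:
s = 126 (s = -21 + 7*((-2 - 5)*(0 - 3)) = -21 + 7*(-7*(-3)) = -21 + 7*21 = -21 + 147 = 126)
S(n) = 126/(n + (4 + n)/(2*n)) (S(n) = 126/(n + (n + (-2)²)/(n + n)) = 126/(n + (n + 4)/((2*n))) = 126/(n + (4 + n)*(1/(2*n))) = 126/(n + (4 + n)/(2*n)))
-15*28 + S(-1) = -15*28 + 252*(-1)/(4 - 1 + 2*(-1)²) = -420 + 252*(-1)/(4 - 1 + 2*1) = -420 + 252*(-1)/(4 - 1 + 2) = -420 + 252*(-1)/5 = -420 + 252*(-1)*(⅕) = -420 - 252/5 = -2352/5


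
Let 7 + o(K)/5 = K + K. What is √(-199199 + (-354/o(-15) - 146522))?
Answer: I*√11832235735/185 ≈ 587.98*I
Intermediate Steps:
o(K) = -35 + 10*K (o(K) = -35 + 5*(K + K) = -35 + 5*(2*K) = -35 + 10*K)
√(-199199 + (-354/o(-15) - 146522)) = √(-199199 + (-354/(-35 + 10*(-15)) - 146522)) = √(-199199 + (-354/(-35 - 150) - 146522)) = √(-199199 + (-354/(-185) - 146522)) = √(-199199 + (-1/185*(-354) - 146522)) = √(-199199 + (354/185 - 146522)) = √(-199199 - 27106216/185) = √(-63958031/185) = I*√11832235735/185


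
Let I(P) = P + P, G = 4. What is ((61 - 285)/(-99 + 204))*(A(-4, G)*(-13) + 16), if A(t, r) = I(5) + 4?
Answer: 5312/15 ≈ 354.13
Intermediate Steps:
I(P) = 2*P
A(t, r) = 14 (A(t, r) = 2*5 + 4 = 10 + 4 = 14)
((61 - 285)/(-99 + 204))*(A(-4, G)*(-13) + 16) = ((61 - 285)/(-99 + 204))*(14*(-13) + 16) = (-224/105)*(-182 + 16) = -224*1/105*(-166) = -32/15*(-166) = 5312/15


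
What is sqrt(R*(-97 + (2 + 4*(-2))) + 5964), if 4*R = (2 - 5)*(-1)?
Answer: sqrt(23547)/2 ≈ 76.725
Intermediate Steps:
R = 3/4 (R = ((2 - 5)*(-1))/4 = (-3*(-1))/4 = (1/4)*3 = 3/4 ≈ 0.75000)
sqrt(R*(-97 + (2 + 4*(-2))) + 5964) = sqrt(3*(-97 + (2 + 4*(-2)))/4 + 5964) = sqrt(3*(-97 + (2 - 8))/4 + 5964) = sqrt(3*(-97 - 6)/4 + 5964) = sqrt((3/4)*(-103) + 5964) = sqrt(-309/4 + 5964) = sqrt(23547/4) = sqrt(23547)/2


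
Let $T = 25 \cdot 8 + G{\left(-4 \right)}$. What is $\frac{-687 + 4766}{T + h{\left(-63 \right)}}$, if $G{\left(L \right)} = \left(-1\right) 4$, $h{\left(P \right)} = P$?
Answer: $\frac{4079}{133} \approx 30.669$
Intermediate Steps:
$G{\left(L \right)} = -4$
$T = 196$ ($T = 25 \cdot 8 - 4 = 200 - 4 = 196$)
$\frac{-687 + 4766}{T + h{\left(-63 \right)}} = \frac{-687 + 4766}{196 - 63} = \frac{4079}{133}$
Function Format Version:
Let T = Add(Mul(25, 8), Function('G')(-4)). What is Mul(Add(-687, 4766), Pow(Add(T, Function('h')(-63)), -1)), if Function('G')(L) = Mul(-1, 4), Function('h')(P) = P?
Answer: Rational(4079, 133) ≈ 30.669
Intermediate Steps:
Function('G')(L) = -4
T = 196 (T = Add(Mul(25, 8), -4) = Add(200, -4) = 196)
Mul(Add(-687, 4766), Pow(Add(T, Function('h')(-63)), -1)) = Mul(Add(-687, 4766), Pow(Add(196, -63), -1)) = Mul(4079, Pow(133, -1)) = Mul(4079, Rational(1, 133)) = Rational(4079, 133)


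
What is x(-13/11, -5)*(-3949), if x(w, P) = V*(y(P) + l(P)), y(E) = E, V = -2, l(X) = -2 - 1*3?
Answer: -78980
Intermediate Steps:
l(X) = -5 (l(X) = -2 - 3 = -5)
x(w, P) = 10 - 2*P (x(w, P) = -2*(P - 5) = -2*(-5 + P) = 10 - 2*P)
x(-13/11, -5)*(-3949) = (10 - 2*(-5))*(-3949) = (10 + 10)*(-3949) = 20*(-3949) = -78980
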